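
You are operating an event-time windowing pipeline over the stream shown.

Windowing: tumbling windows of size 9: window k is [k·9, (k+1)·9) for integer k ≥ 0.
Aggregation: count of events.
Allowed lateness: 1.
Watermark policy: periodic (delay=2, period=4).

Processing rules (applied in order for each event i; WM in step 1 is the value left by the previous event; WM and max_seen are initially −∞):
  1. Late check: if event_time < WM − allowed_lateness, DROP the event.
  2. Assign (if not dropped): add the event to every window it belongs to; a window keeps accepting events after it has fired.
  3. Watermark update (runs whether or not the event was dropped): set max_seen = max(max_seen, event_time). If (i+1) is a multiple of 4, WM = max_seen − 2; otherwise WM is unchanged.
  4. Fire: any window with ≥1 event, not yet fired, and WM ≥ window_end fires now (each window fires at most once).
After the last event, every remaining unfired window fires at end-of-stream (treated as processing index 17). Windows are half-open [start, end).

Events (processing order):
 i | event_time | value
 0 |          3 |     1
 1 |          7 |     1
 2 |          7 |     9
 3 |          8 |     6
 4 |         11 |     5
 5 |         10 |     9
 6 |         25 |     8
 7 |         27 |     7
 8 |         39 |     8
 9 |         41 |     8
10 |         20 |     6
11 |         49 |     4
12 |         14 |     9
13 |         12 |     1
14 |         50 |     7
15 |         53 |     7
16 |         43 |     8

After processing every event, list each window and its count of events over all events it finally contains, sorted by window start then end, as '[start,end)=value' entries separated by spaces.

[0,9)=4 [9,18)=2 [18,27)=1 [27,36)=1 [36,45)=2 [45,54)=3

i=0 t=3 v=1: → [0,9); WM=−∞
i=1 t=7 v=1: → [0,9); WM=−∞
i=2 t=7 v=9: → [0,9); WM=−∞
i=3 t=8 v=6: → [0,9); WM=6
i=4 t=11 v=5: → [9,18); WM=6
i=5 t=10 v=9: → [9,18); WM=6
i=6 t=25 v=8: → [18,27); WM=6
i=7 t=27 v=7: → [27,36); WM=25; [0,9) fires=4 [9,18) fires=2
i=8 t=39 v=8: → [36,45); WM=25
i=9 t=41 v=8: → [36,45); WM=25
i=10 t=20 v=6: DROP (t<25-1); WM=25
i=11 t=49 v=4: → [45,54); WM=47; [18,27) fires=1 [27,36) fires=1 [36,45) fires=2
i=12 t=14 v=9: DROP (t<47-1); WM=47
i=13 t=12 v=1: DROP (t<47-1); WM=47
i=14 t=50 v=7: → [45,54); WM=47
i=15 t=53 v=7: → [45,54); WM=51
i=16 t=43 v=8: DROP (t<51-1); WM=51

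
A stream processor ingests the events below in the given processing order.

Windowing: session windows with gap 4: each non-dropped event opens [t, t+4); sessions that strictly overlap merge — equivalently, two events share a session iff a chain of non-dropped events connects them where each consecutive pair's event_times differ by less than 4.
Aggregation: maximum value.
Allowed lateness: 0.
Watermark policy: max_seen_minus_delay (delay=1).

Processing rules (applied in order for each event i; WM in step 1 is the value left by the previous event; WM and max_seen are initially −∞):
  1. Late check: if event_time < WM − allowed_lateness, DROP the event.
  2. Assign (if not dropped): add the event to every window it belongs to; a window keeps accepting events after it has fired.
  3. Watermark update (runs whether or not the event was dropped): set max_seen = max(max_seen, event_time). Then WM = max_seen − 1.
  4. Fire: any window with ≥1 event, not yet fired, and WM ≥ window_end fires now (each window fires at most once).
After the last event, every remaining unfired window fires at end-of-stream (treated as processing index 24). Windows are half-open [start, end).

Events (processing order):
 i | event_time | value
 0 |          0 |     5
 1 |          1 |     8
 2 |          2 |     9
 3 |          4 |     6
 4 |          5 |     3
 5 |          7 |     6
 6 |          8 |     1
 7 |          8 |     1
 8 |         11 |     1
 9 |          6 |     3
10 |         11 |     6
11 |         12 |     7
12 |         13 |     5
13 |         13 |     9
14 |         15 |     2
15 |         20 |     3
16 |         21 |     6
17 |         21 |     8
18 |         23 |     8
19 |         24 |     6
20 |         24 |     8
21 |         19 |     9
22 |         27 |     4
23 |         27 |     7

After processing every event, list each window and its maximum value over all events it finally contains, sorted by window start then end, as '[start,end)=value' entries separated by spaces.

[0,19)=9 [20,31)=8

i=0 t=0 v=5: → [0,4); WM=-1
i=1 t=1 v=8: → [0,5); WM=0
i=2 t=2 v=9: → [0,6); WM=1
i=3 t=4 v=6: → [0,8); WM=3
i=4 t=5 v=3: → [0,9); WM=4
i=5 t=7 v=6: → [0,11); WM=6
i=6 t=8 v=1: → [0,12); WM=7
i=7 t=8 v=1: → [0,12); WM=7
i=8 t=11 v=1: → [0,15); WM=10
i=9 t=6 v=3: DROP (t<10-0); WM=10
i=10 t=11 v=6: → [0,15); WM=10
i=11 t=12 v=7: → [0,16); WM=11
i=12 t=13 v=5: → [0,17); WM=12
i=13 t=13 v=9: → [0,17); WM=12
i=14 t=15 v=2: → [0,19); WM=14
i=15 t=20 v=3: → [20,24); WM=19
i=16 t=21 v=6: → [20,25); WM=20
i=17 t=21 v=8: → [20,25); WM=20
i=18 t=23 v=8: → [20,27); WM=22
i=19 t=24 v=6: → [20,28); WM=23
i=20 t=24 v=8: → [20,28); WM=23
i=21 t=19 v=9: DROP (t<23-0); WM=23
i=22 t=27 v=4: → [20,31); WM=26
i=23 t=27 v=7: → [20,31); WM=26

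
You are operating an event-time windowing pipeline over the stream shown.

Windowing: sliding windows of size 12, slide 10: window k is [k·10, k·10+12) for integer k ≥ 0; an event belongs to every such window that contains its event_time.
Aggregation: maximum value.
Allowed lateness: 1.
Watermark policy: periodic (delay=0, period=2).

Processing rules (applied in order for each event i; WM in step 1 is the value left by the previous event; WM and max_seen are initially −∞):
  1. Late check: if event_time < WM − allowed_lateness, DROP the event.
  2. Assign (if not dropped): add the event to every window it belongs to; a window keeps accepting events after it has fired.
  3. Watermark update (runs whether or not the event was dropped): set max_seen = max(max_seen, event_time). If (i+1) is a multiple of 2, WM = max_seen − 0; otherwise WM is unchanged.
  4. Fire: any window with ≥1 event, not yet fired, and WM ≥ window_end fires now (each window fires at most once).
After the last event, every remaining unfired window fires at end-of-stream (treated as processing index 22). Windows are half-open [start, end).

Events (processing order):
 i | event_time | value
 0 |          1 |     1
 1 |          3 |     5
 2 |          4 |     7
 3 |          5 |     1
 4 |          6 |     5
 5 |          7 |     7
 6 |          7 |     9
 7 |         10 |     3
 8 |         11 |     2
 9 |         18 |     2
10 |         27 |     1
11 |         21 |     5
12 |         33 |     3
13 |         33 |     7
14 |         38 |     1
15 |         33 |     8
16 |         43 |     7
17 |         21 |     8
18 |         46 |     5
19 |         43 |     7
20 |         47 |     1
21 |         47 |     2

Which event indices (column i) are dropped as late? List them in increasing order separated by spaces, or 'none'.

i=0 t=1 v=1: → [0,12); WM=−∞
i=1 t=3 v=5: → [0,12); WM=3
i=2 t=4 v=7: → [0,12); WM=3
i=3 t=5 v=1: → [0,12); WM=5
i=4 t=6 v=5: → [0,12); WM=5
i=5 t=7 v=7: → [0,12); WM=7
i=6 t=7 v=9: → [0,12); WM=7
i=7 t=10 v=3: → [10,22),[0,12); WM=10
i=8 t=11 v=2: → [10,22),[0,12); WM=10
i=9 t=18 v=2: → [10,22); WM=18; [0,12) fires=9
i=10 t=27 v=1: → [20,32); WM=18
i=11 t=21 v=5: → [20,32),[10,22); WM=27; [10,22) fires=5
i=12 t=33 v=3: → [30,42); WM=27
i=13 t=33 v=7: → [30,42); WM=33; [20,32) fires=5
i=14 t=38 v=1: → [30,42); WM=33
i=15 t=33 v=8: → [30,42); WM=38
i=16 t=43 v=7: → [40,52); WM=38
i=17 t=21 v=8: DROP (t<38-1); WM=43; [30,42) fires=8
i=18 t=46 v=5: → [40,52); WM=43
i=19 t=43 v=7: → [40,52); WM=46
i=20 t=47 v=1: → [40,52); WM=46
i=21 t=47 v=2: → [40,52); WM=47

17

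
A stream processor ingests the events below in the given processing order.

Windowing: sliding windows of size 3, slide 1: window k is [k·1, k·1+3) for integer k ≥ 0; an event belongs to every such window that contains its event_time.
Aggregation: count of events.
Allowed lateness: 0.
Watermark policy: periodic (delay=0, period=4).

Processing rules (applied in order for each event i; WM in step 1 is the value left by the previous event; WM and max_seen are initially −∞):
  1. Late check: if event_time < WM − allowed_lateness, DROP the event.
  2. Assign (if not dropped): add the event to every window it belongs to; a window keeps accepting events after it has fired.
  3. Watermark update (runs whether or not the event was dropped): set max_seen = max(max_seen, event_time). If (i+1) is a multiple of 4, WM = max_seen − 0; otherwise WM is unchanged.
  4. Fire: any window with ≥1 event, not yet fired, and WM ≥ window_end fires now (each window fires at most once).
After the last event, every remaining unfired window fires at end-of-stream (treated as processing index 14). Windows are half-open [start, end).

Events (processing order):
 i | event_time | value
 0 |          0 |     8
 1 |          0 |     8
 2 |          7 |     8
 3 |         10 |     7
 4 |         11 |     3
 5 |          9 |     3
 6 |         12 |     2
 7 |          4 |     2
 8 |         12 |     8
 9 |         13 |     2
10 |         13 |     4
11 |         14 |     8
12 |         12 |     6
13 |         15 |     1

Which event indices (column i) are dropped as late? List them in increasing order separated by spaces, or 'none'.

i=0 t=0 v=8: → [0,3); WM=−∞
i=1 t=0 v=8: → [0,3); WM=−∞
i=2 t=7 v=8: → [7,10),[6,9),[5,8); WM=−∞
i=3 t=10 v=7: → [10,13),[9,12),[8,11); WM=10; [0,3) fires=2 [5,8) fires=1 [6,9) fires=1 [7,10) fires=1
i=4 t=11 v=3: → [11,14),[10,13),[9,12); WM=10
i=5 t=9 v=3: DROP (t<10-0); WM=10
i=6 t=12 v=2: → [12,15),[11,14),[10,13); WM=10
i=7 t=4 v=2: DROP (t<10-0); WM=12; [8,11) fires=1 [9,12) fires=2
i=8 t=12 v=8: → [12,15),[11,14),[10,13); WM=12
i=9 t=13 v=2: → [13,16),[12,15),[11,14); WM=12
i=10 t=13 v=4: → [13,16),[12,15),[11,14); WM=12
i=11 t=14 v=8: → [14,17),[13,16),[12,15); WM=14; [10,13) fires=4 [11,14) fires=5
i=12 t=12 v=6: DROP (t<14-0); WM=14
i=13 t=15 v=1: → [15,18),[14,17),[13,16); WM=14

5 7 12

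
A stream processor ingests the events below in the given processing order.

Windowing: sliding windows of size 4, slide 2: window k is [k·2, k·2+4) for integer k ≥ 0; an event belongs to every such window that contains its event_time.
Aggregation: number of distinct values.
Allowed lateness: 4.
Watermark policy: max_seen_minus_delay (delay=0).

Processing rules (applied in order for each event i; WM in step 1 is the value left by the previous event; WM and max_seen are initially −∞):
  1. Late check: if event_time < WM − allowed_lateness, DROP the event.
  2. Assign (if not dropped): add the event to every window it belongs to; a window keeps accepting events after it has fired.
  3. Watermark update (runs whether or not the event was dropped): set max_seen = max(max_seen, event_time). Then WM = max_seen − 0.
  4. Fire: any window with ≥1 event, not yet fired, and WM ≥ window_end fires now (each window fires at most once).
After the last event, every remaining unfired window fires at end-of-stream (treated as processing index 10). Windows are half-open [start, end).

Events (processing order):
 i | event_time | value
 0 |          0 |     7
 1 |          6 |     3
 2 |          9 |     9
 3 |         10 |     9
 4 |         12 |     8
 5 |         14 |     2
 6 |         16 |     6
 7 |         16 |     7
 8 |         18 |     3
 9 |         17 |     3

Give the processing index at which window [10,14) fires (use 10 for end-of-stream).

5

i=0 t=0 v=7: → [0,4); WM=0
i=1 t=6 v=3: → [6,10),[4,8); WM=6; [0,4) fires=1
i=2 t=9 v=9: → [8,12),[6,10); WM=9; [4,8) fires=1
i=3 t=10 v=9: → [10,14),[8,12); WM=10; [6,10) fires=2
i=4 t=12 v=8: → [12,16),[10,14); WM=12; [8,12) fires=1
i=5 t=14 v=2: → [14,18),[12,16); WM=14; [10,14) fires=2
i=6 t=16 v=6: → [16,20),[14,18); WM=16; [12,16) fires=2
i=7 t=16 v=7: → [16,20),[14,18); WM=16
i=8 t=18 v=3: → [18,22),[16,20); WM=18; [14,18) fires=3
i=9 t=17 v=3: → [16,20),[14,18); WM=18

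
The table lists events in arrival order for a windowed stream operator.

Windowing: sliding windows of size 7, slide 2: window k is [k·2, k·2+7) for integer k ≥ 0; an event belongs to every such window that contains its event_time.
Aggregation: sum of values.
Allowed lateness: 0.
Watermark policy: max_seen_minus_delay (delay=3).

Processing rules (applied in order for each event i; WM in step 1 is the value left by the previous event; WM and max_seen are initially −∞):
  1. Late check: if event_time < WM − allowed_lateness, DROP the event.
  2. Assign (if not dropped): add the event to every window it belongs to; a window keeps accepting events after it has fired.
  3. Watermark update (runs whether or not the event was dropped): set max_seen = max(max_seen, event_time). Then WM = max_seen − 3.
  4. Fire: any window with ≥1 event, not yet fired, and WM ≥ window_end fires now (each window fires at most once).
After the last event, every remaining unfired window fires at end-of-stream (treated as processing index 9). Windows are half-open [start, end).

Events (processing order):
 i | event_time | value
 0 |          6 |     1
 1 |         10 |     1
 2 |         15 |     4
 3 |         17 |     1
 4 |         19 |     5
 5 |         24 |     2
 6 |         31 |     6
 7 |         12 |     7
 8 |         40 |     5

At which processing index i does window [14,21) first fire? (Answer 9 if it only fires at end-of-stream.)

i=0 t=6 v=1: → [6,13),[4,11),[2,9),[0,7); WM=3
i=1 t=10 v=1: → [10,17),[8,15),[6,13),[4,11); WM=7; [0,7) fires=1
i=2 t=15 v=4: → [14,21),[12,19),[10,17); WM=12; [2,9) fires=1 [4,11) fires=2
i=3 t=17 v=1: → [16,23),[14,21),[12,19); WM=14; [6,13) fires=2
i=4 t=19 v=5: → [18,25),[16,23),[14,21); WM=16; [8,15) fires=1
i=5 t=24 v=2: → [24,31),[22,29),[20,27),[18,25); WM=21; [10,17) fires=5 [12,19) fires=5 [14,21) fires=10
i=6 t=31 v=6: → [30,37),[28,35),[26,33); WM=28; [16,23) fires=6 [18,25) fires=7 [20,27) fires=2
i=7 t=12 v=7: DROP (t<28-0); WM=28
i=8 t=40 v=5: → [40,47),[38,45),[36,43),[34,41); WM=37; [22,29) fires=2 [24,31) fires=2 [26,33) fires=6 [28,35) fires=6 [30,37) fires=6

5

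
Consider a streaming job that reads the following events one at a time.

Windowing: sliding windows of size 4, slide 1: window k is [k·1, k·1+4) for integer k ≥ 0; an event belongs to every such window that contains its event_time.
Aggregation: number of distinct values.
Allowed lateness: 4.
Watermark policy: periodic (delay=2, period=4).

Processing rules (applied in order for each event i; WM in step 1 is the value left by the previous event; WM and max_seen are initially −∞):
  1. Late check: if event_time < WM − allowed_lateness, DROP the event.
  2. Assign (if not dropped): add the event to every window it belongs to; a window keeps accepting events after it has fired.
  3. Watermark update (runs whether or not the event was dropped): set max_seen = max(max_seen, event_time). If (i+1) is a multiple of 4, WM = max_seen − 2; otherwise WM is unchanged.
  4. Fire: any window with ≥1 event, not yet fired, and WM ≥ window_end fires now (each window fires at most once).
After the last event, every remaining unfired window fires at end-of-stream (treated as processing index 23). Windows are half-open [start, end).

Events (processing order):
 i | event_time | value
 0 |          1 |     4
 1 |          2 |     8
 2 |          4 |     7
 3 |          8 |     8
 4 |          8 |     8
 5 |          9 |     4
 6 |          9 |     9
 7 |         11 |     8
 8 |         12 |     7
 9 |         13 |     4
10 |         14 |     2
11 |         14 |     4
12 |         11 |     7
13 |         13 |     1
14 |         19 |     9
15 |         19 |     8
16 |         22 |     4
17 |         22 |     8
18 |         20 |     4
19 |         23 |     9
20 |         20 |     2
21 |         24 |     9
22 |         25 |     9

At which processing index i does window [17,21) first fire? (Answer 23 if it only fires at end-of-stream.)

i=0 t=1 v=4: → [1,5),[0,4); WM=−∞
i=1 t=2 v=8: → [2,6),[1,5),[0,4); WM=−∞
i=2 t=4 v=7: → [4,8),[3,7),[2,6),[1,5); WM=−∞
i=3 t=8 v=8: → [8,12),[7,11),[6,10),[5,9); WM=6; [0,4) fires=2 [1,5) fires=3 [2,6) fires=2
i=4 t=8 v=8: → [8,12),[7,11),[6,10),[5,9); WM=6
i=5 t=9 v=4: → [9,13),[8,12),[7,11),[6,10); WM=6
i=6 t=9 v=9: → [9,13),[8,12),[7,11),[6,10); WM=6
i=7 t=11 v=8: → [11,15),[10,14),[9,13),[8,12); WM=9; [3,7) fires=1 [4,8) fires=1 [5,9) fires=1
i=8 t=12 v=7: → [12,16),[11,15),[10,14),[9,13); WM=9
i=9 t=13 v=4: → [13,17),[12,16),[11,15),[10,14); WM=9
i=10 t=14 v=2: → [14,18),[13,17),[12,16),[11,15); WM=9
i=11 t=14 v=4: → [14,18),[13,17),[12,16),[11,15); WM=12; [6,10) fires=3 [7,11) fires=3 [8,12) fires=3
i=12 t=11 v=7: → [11,15),[10,14),[9,13),[8,12); WM=12
i=13 t=13 v=1: → [13,17),[12,16),[11,15),[10,14); WM=12
i=14 t=19 v=9: → [19,23),[18,22),[17,21),[16,20); WM=12
i=15 t=19 v=8: → [19,23),[18,22),[17,21),[16,20); WM=17; [9,13) fires=4 [10,14) fires=4 [11,15) fires=5 [12,16) fires=4 [13,17) fires=3
i=16 t=22 v=4: → [22,26),[21,25),[20,24),[19,23); WM=17
i=17 t=22 v=8: → [22,26),[21,25),[20,24),[19,23); WM=17
i=18 t=20 v=4: → [20,24),[19,23),[18,22),[17,21); WM=17
i=19 t=23 v=9: → [23,27),[22,26),[21,25),[20,24); WM=21; [14,18) fires=2 [16,20) fires=2 [17,21) fires=3
i=20 t=20 v=2: → [20,24),[19,23),[18,22),[17,21); WM=21
i=21 t=24 v=9: → [24,28),[23,27),[22,26),[21,25); WM=21
i=22 t=25 v=9: → [25,29),[24,28),[23,27),[22,26); WM=21

19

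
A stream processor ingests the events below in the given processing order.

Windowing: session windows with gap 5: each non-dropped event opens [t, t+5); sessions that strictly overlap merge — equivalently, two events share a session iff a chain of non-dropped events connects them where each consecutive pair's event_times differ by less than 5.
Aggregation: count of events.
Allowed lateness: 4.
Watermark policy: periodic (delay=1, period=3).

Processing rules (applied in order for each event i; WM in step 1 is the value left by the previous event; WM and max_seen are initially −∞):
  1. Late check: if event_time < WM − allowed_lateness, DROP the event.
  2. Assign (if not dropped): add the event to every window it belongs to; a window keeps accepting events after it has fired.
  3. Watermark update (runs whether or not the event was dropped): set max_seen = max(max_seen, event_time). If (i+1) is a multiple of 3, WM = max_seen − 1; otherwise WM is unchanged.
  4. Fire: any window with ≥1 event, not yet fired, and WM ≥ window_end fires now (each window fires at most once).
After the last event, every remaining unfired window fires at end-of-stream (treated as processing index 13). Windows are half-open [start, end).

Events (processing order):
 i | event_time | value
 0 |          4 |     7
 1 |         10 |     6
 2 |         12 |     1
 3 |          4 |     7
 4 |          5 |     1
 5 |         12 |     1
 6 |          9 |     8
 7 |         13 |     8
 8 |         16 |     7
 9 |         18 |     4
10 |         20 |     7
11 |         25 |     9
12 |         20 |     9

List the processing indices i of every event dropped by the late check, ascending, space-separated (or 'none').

i=0 t=4 v=7: → [4,9); WM=−∞
i=1 t=10 v=6: → [10,15); WM=−∞
i=2 t=12 v=1: → [10,17); WM=11
i=3 t=4 v=7: DROP (t<11-4); WM=11
i=4 t=5 v=1: DROP (t<11-4); WM=11
i=5 t=12 v=1: → [10,17); WM=11
i=6 t=9 v=8: → [9,17); WM=11
i=7 t=13 v=8: → [9,18); WM=11
i=8 t=16 v=7: → [9,21); WM=15
i=9 t=18 v=4: → [9,23); WM=15
i=10 t=20 v=7: → [9,25); WM=15
i=11 t=25 v=9: → [25,30); WM=24
i=12 t=20 v=9: → [9,25); WM=24

3 4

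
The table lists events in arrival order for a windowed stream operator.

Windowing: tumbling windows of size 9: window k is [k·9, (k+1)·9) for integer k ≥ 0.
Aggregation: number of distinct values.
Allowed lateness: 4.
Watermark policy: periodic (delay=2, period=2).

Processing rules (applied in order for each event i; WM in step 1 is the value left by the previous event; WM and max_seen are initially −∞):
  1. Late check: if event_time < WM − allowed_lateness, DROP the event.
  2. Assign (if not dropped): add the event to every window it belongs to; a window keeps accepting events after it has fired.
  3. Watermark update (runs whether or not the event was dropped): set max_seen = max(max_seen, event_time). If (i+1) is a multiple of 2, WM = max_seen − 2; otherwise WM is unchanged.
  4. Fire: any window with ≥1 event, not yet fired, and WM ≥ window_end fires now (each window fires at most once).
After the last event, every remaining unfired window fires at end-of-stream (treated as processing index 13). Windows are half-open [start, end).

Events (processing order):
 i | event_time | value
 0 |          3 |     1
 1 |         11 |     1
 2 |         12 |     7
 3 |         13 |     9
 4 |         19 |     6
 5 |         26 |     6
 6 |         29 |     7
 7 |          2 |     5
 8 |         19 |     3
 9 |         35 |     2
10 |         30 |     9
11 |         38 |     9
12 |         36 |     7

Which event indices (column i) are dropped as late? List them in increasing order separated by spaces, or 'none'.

7 8

i=0 t=3 v=1: → [0,9); WM=−∞
i=1 t=11 v=1: → [9,18); WM=9; [0,9) fires=1
i=2 t=12 v=7: → [9,18); WM=9
i=3 t=13 v=9: → [9,18); WM=11
i=4 t=19 v=6: → [18,27); WM=11
i=5 t=26 v=6: → [18,27); WM=24; [9,18) fires=3
i=6 t=29 v=7: → [27,36); WM=24
i=7 t=2 v=5: DROP (t<24-4); WM=27; [18,27) fires=1
i=8 t=19 v=3: DROP (t<27-4); WM=27
i=9 t=35 v=2: → [27,36); WM=33
i=10 t=30 v=9: → [27,36); WM=33
i=11 t=38 v=9: → [36,45); WM=36; [27,36) fires=3
i=12 t=36 v=7: → [36,45); WM=36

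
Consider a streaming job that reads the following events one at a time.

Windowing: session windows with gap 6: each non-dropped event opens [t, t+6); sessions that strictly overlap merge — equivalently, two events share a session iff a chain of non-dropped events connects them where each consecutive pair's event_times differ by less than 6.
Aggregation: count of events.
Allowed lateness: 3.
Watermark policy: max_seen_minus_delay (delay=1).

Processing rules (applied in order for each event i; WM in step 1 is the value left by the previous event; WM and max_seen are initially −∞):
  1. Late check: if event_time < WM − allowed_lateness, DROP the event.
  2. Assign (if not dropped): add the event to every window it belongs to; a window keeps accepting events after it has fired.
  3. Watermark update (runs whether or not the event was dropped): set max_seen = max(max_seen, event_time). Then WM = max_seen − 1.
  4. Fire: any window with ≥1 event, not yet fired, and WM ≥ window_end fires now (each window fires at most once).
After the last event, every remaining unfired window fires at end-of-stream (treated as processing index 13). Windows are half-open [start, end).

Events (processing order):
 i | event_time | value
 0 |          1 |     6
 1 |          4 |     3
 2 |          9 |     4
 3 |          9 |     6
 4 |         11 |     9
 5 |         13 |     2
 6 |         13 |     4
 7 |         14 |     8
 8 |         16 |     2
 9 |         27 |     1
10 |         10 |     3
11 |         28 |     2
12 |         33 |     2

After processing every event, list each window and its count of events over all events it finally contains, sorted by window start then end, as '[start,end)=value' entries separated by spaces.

[1,22)=9 [27,39)=3

i=0 t=1 v=6: → [1,7); WM=0
i=1 t=4 v=3: → [1,10); WM=3
i=2 t=9 v=4: → [1,15); WM=8
i=3 t=9 v=6: → [1,15); WM=8
i=4 t=11 v=9: → [1,17); WM=10
i=5 t=13 v=2: → [1,19); WM=12
i=6 t=13 v=4: → [1,19); WM=12
i=7 t=14 v=8: → [1,20); WM=13
i=8 t=16 v=2: → [1,22); WM=15
i=9 t=27 v=1: → [27,33); WM=26
i=10 t=10 v=3: DROP (t<26-3); WM=26
i=11 t=28 v=2: → [27,34); WM=27
i=12 t=33 v=2: → [27,39); WM=32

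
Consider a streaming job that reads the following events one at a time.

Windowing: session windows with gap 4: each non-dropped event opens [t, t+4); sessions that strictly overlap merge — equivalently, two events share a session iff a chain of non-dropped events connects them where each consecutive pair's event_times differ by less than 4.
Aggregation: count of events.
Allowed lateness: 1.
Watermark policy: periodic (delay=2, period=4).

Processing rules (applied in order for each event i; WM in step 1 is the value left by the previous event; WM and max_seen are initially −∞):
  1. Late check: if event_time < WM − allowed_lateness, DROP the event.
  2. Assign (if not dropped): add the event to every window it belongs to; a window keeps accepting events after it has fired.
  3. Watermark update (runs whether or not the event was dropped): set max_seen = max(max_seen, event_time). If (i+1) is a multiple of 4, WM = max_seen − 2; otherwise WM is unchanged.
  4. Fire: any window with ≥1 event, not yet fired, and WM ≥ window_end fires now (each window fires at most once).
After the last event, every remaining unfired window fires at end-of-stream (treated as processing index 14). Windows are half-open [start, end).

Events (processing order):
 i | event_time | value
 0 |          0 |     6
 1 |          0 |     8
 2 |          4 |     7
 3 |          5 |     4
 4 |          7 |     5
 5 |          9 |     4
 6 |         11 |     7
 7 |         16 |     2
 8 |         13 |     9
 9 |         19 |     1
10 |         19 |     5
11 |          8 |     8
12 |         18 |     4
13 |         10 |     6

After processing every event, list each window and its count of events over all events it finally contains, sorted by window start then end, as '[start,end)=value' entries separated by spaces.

[0,4)=2 [4,23)=10

i=0 t=0 v=6: → [0,4); WM=−∞
i=1 t=0 v=8: → [0,4); WM=−∞
i=2 t=4 v=7: → [4,8); WM=−∞
i=3 t=5 v=4: → [4,9); WM=3
i=4 t=7 v=5: → [4,11); WM=3
i=5 t=9 v=4: → [4,13); WM=3
i=6 t=11 v=7: → [4,15); WM=3
i=7 t=16 v=2: → [16,20); WM=14
i=8 t=13 v=9: → [4,20); WM=14
i=9 t=19 v=1: → [4,23); WM=14
i=10 t=19 v=5: → [4,23); WM=14
i=11 t=8 v=8: DROP (t<14-1); WM=17
i=12 t=18 v=4: → [4,23); WM=17
i=13 t=10 v=6: DROP (t<17-1); WM=17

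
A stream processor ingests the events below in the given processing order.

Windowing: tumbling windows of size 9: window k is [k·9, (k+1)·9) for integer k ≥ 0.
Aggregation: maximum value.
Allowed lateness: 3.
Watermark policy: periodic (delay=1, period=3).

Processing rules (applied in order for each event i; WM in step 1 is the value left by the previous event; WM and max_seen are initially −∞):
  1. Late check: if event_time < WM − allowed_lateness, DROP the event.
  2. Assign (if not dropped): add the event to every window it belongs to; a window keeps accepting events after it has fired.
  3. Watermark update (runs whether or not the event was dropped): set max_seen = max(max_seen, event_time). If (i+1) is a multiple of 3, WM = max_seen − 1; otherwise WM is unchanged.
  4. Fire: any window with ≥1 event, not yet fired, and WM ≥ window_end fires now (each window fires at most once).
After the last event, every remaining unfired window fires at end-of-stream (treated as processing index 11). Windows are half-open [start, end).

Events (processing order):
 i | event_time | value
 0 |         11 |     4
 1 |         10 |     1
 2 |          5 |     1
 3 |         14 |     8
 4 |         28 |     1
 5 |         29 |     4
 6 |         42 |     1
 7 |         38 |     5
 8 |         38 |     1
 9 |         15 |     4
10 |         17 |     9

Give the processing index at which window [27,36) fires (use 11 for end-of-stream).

i=0 t=11 v=4: → [9,18); WM=−∞
i=1 t=10 v=1: → [9,18); WM=−∞
i=2 t=5 v=1: → [0,9); WM=10; [0,9) fires=1
i=3 t=14 v=8: → [9,18); WM=10
i=4 t=28 v=1: → [27,36); WM=10
i=5 t=29 v=4: → [27,36); WM=28; [9,18) fires=8
i=6 t=42 v=1: → [36,45); WM=28
i=7 t=38 v=5: → [36,45); WM=28
i=8 t=38 v=1: → [36,45); WM=41; [27,36) fires=4
i=9 t=15 v=4: DROP (t<41-3); WM=41
i=10 t=17 v=9: DROP (t<41-3); WM=41

8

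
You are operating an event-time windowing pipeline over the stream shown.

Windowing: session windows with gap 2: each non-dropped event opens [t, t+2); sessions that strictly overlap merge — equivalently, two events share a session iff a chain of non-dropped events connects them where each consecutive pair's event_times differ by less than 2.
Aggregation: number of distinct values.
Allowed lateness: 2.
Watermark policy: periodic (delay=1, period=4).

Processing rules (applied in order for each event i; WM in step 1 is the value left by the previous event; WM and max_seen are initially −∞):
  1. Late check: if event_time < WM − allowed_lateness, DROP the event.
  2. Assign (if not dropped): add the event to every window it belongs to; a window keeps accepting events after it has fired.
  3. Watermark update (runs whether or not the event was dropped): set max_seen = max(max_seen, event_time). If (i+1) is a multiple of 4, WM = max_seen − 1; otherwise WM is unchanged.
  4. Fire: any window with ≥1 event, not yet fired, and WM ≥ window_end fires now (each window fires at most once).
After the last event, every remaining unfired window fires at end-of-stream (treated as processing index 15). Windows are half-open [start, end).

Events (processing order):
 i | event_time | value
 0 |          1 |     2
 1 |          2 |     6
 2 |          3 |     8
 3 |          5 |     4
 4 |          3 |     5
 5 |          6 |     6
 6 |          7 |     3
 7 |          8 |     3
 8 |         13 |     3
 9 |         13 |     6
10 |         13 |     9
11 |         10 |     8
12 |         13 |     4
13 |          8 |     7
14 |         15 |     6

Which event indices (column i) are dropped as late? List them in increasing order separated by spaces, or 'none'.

i=0 t=1 v=2: → [1,3); WM=−∞
i=1 t=2 v=6: → [1,4); WM=−∞
i=2 t=3 v=8: → [1,5); WM=−∞
i=3 t=5 v=4: → [5,7); WM=4
i=4 t=3 v=5: → [1,5); WM=4
i=5 t=6 v=6: → [5,8); WM=4
i=6 t=7 v=3: → [5,9); WM=4
i=7 t=8 v=3: → [5,10); WM=7
i=8 t=13 v=3: → [13,15); WM=7
i=9 t=13 v=6: → [13,15); WM=7
i=10 t=13 v=9: → [13,15); WM=7
i=11 t=10 v=8: → [10,12); WM=12
i=12 t=13 v=4: → [13,15); WM=12
i=13 t=8 v=7: DROP (t<12-2); WM=12
i=14 t=15 v=6: → [15,17); WM=12

13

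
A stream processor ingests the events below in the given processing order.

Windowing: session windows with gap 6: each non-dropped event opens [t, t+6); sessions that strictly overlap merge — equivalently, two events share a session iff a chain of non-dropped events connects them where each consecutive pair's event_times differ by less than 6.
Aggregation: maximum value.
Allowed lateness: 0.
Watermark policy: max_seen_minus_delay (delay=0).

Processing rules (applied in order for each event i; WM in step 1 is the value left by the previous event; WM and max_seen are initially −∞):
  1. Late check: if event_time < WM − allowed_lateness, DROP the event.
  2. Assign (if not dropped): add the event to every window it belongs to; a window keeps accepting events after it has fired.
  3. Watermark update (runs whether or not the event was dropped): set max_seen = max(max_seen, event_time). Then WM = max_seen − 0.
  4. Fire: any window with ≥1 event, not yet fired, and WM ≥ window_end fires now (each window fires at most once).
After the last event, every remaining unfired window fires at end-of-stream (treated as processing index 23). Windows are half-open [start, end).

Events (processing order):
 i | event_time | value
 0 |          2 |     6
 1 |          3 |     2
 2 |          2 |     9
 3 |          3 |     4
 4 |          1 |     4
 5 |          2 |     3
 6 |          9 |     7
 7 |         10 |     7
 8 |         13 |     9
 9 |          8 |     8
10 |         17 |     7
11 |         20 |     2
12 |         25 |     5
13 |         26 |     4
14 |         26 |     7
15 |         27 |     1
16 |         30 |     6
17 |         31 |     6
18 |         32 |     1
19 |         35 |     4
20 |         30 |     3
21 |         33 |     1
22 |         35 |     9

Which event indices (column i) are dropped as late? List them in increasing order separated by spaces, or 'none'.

2 4 5 9 20 21

i=0 t=2 v=6: → [2,8); WM=2
i=1 t=3 v=2: → [2,9); WM=3
i=2 t=2 v=9: DROP (t<3-0); WM=3
i=3 t=3 v=4: → [2,9); WM=3
i=4 t=1 v=4: DROP (t<3-0); WM=3
i=5 t=2 v=3: DROP (t<3-0); WM=3
i=6 t=9 v=7: → [9,15); WM=9
i=7 t=10 v=7: → [9,16); WM=10
i=8 t=13 v=9: → [9,19); WM=13
i=9 t=8 v=8: DROP (t<13-0); WM=13
i=10 t=17 v=7: → [9,23); WM=17
i=11 t=20 v=2: → [9,26); WM=20
i=12 t=25 v=5: → [9,31); WM=25
i=13 t=26 v=4: → [9,32); WM=26
i=14 t=26 v=7: → [9,32); WM=26
i=15 t=27 v=1: → [9,33); WM=27
i=16 t=30 v=6: → [9,36); WM=30
i=17 t=31 v=6: → [9,37); WM=31
i=18 t=32 v=1: → [9,38); WM=32
i=19 t=35 v=4: → [9,41); WM=35
i=20 t=30 v=3: DROP (t<35-0); WM=35
i=21 t=33 v=1: DROP (t<35-0); WM=35
i=22 t=35 v=9: → [9,41); WM=35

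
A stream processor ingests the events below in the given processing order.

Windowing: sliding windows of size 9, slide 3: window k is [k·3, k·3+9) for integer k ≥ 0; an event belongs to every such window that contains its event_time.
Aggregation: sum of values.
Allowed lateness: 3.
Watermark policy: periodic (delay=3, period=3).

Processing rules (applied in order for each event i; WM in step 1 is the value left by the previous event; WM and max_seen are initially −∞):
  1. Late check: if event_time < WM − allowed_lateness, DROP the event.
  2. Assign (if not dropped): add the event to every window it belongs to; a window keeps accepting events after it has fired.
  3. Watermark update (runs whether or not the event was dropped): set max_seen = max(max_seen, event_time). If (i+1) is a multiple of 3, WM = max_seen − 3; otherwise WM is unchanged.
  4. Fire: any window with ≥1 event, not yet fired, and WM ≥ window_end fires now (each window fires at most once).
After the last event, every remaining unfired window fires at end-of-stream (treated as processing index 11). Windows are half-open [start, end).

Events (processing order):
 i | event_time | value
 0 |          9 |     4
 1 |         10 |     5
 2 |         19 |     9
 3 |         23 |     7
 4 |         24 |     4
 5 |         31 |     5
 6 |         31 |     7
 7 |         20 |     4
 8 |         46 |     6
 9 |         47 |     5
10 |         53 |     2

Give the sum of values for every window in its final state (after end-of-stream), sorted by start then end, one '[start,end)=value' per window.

[3,12)=9 [6,15)=9 [9,18)=9 [12,21)=9 [15,24)=16 [18,27)=20 [21,30)=11 [24,33)=16 [27,36)=12 [30,39)=12 [39,48)=11 [42,51)=11 [45,54)=13 [48,57)=2 [51,60)=2

i=0 t=9 v=4: → [9,18),[6,15),[3,12); WM=−∞
i=1 t=10 v=5: → [9,18),[6,15),[3,12); WM=−∞
i=2 t=19 v=9: → [18,27),[15,24),[12,21); WM=16; [3,12) fires=9 [6,15) fires=9
i=3 t=23 v=7: → [21,30),[18,27),[15,24); WM=16
i=4 t=24 v=4: → [24,33),[21,30),[18,27); WM=16
i=5 t=31 v=5: → [30,39),[27,36),[24,33); WM=28; [9,18) fires=9 [12,21) fires=9 [15,24) fires=16 [18,27) fires=20
i=6 t=31 v=7: → [30,39),[27,36),[24,33); WM=28
i=7 t=20 v=4: DROP (t<28-3); WM=28
i=8 t=46 v=6: → [45,54),[42,51),[39,48); WM=43; [21,30) fires=11 [24,33) fires=16 [27,36) fires=12 [30,39) fires=12
i=9 t=47 v=5: → [45,54),[42,51),[39,48); WM=43
i=10 t=53 v=2: → [51,60),[48,57),[45,54); WM=43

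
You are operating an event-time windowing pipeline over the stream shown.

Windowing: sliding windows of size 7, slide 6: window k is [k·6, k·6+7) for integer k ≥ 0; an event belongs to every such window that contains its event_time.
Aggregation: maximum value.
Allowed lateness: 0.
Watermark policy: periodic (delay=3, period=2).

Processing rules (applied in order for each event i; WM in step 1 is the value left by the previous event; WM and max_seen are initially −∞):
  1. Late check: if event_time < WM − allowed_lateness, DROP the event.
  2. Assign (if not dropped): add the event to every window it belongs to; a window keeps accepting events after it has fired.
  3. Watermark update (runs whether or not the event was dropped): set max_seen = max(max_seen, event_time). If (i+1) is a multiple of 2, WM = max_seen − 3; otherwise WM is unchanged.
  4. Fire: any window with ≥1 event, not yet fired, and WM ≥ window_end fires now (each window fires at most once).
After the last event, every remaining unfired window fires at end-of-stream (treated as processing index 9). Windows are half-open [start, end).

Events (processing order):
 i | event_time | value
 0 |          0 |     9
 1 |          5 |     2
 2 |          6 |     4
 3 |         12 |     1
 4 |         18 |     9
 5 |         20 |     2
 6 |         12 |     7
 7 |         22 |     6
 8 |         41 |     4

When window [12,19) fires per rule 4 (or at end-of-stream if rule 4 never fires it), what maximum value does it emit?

i=0 t=0 v=9: → [0,7); WM=−∞
i=1 t=5 v=2: → [0,7); WM=2
i=2 t=6 v=4: → [6,13),[0,7); WM=2
i=3 t=12 v=1: → [12,19),[6,13); WM=9; [0,7) fires=9
i=4 t=18 v=9: → [18,25),[12,19); WM=9
i=5 t=20 v=2: → [18,25); WM=17; [6,13) fires=4
i=6 t=12 v=7: DROP (t<17-0); WM=17
i=7 t=22 v=6: → [18,25); WM=19; [12,19) fires=9
i=8 t=41 v=4: → [36,43); WM=19

9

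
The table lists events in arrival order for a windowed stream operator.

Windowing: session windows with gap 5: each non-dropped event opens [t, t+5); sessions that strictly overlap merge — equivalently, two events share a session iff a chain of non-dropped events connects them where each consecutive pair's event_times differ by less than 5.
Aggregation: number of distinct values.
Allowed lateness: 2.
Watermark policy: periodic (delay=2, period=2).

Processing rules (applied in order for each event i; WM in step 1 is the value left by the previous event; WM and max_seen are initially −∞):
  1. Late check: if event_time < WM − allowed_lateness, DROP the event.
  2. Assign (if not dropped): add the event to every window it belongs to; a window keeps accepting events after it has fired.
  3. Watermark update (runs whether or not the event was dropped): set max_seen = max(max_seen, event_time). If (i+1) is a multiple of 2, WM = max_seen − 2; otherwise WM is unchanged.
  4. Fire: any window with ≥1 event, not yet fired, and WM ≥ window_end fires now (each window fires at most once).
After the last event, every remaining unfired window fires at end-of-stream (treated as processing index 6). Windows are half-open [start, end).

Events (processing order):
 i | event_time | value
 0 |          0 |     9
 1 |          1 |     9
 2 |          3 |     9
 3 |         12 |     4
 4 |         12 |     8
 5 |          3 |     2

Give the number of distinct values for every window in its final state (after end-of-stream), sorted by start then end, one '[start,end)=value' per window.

[0,8)=1 [12,17)=2

i=0 t=0 v=9: → [0,5); WM=−∞
i=1 t=1 v=9: → [0,6); WM=-1
i=2 t=3 v=9: → [0,8); WM=-1
i=3 t=12 v=4: → [12,17); WM=10
i=4 t=12 v=8: → [12,17); WM=10
i=5 t=3 v=2: DROP (t<10-2); WM=10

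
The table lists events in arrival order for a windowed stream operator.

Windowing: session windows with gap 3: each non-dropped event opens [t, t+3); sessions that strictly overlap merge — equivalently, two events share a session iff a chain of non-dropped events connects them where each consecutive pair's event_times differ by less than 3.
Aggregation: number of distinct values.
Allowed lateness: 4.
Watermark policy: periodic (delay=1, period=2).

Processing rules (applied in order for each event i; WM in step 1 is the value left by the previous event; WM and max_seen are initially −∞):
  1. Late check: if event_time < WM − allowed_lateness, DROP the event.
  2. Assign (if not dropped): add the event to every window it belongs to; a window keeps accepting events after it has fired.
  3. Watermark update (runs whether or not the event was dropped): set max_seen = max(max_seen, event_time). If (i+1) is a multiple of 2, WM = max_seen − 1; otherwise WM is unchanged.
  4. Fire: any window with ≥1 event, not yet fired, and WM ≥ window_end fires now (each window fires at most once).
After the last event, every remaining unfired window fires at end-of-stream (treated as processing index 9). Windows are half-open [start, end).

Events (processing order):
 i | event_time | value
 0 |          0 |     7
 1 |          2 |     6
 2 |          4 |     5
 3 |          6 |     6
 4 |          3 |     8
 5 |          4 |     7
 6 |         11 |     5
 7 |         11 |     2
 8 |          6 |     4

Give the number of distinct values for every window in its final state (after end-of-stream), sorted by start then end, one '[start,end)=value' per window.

i=0 t=0 v=7: → [0,3); WM=−∞
i=1 t=2 v=6: → [0,5); WM=1
i=2 t=4 v=5: → [0,7); WM=1
i=3 t=6 v=6: → [0,9); WM=5
i=4 t=3 v=8: → [0,9); WM=5
i=5 t=4 v=7: → [0,9); WM=5
i=6 t=11 v=5: → [11,14); WM=5
i=7 t=11 v=2: → [11,14); WM=10
i=8 t=6 v=4: → [0,9); WM=10

[0,9)=5 [11,14)=2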